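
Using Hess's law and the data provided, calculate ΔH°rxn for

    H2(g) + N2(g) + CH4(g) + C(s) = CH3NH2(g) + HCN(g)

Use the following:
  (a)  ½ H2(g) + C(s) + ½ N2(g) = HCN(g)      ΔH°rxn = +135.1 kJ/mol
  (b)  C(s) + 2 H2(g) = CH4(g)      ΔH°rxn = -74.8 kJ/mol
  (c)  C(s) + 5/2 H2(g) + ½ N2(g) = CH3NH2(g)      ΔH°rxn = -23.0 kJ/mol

(a) as written (HCN(g) already on the product side): +135.1 kJ/mol
(b) reversed (CH4(g) must end up as a reactant): +74.8 kJ/mol
(c) as written (CH3NH2(g) already on the product side): -23.0 kJ/mol
Summing the manipulated equations, ΔH°rxn = (+135.1) + (+74.8) + (-23.0) = 186.9 kJ/mol

ΔH°rxn = 186.9 kJ/mol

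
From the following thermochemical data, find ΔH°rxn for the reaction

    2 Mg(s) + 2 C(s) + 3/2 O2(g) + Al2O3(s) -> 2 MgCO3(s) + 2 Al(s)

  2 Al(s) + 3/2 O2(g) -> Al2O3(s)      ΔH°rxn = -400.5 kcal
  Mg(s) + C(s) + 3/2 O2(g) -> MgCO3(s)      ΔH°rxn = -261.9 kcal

ΔH°rxn = -123.3 kcal

equation 1 reversed: +400.5 kcal
equation 2 × 2: (2)·(-261.9) = -523.8 kcal
Combining the equations, ΔH°rxn = (+400.5) + (-523.8) = -123.3 kcal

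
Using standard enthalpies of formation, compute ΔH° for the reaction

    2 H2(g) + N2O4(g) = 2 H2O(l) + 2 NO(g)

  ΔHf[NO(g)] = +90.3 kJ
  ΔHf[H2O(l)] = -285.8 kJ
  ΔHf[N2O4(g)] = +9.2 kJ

Products: 2·(-285.8) + 2·(+90.3) = -391.0
Reactants: 2·(+0.0) + 1·(+9.2) = +9.2
ΔH° = (-391.0) − (+9.2) = -400.2 kJ

ΔH° = -400.2 kJ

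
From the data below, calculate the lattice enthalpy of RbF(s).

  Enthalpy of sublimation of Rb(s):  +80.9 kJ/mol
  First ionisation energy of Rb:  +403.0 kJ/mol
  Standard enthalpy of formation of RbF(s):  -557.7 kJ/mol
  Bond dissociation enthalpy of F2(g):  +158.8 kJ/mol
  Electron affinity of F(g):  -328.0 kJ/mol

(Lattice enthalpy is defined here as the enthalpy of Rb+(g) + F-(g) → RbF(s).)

ΔHf° = 1·ΔHsub + 1·(ΣIE) + 1/2·D(F2) + 1·EA + U
-557.7 = 1·(+80.9) + 1·(+403.0) + 1/2·(+158.8) + 1·(-328.0) + U
U = -557.7 − (+235.3) = -793.0 kJ/mol

U = -793.0 kJ/mol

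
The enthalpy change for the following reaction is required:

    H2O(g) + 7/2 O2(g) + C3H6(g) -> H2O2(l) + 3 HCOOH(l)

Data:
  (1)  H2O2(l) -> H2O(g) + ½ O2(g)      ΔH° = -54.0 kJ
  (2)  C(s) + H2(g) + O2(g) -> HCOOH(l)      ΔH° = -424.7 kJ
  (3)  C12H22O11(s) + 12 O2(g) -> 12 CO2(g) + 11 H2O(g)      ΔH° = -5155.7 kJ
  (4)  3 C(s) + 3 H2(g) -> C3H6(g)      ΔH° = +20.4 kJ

ΔH° = -1240.5 kJ

(1) reversed: +54.0 kJ
(2) × 3: (3)·(-424.7) = -1274.1 kJ
(3): not needed.
(4) reversed: -20.4 kJ
ΔH° = (+54.0) + (-1274.1) + (-20.4) = -1240.5 kJ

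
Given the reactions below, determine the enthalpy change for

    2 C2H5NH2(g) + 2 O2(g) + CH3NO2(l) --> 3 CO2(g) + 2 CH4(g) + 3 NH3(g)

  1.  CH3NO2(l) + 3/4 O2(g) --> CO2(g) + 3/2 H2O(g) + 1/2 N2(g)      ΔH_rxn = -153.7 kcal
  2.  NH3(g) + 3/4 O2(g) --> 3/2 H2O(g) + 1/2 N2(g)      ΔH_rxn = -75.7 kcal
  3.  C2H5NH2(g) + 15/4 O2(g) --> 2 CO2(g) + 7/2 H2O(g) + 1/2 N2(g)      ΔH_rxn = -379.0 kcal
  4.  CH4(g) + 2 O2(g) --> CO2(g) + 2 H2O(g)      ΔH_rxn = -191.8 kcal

ΔH_rxn = -301.0 kcal

eq. 1 as written: -153.7 kcal
eq. 2 reversed and × 3: (-3)·(-75.7) = +227.1 kcal
eq. 3 × 2: (2)·(-379.0) = -758.0 kcal
eq. 4 reversed and × 2: (-2)·(-191.8) = +383.6 kcal
ΔH_rxn = (-153.7) + (+227.1) + (-758.0) + (+383.6) = -301.0 kcal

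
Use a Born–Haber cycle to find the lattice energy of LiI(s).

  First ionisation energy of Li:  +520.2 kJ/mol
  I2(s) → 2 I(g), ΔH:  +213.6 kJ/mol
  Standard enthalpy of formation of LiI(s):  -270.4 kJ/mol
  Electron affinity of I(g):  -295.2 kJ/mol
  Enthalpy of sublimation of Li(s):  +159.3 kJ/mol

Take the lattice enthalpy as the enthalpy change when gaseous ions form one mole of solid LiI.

ΔHf° = 1·ΔHsub + 1·(ΣIE) + 1/2·D(I2) + 1·EA + U
-270.4 = 1·(+159.3) + 1·(+520.2) + 1/2·(+213.6) + 1·(-295.2) + U
U = -270.4 − (+491.1) = -761.5 kJ/mol

U = -761.5 kJ/mol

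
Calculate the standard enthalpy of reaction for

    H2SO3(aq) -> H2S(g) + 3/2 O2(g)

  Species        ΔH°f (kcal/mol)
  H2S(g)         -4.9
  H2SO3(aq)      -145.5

ΔH°rxn = Σ nΔHf°(products) − Σ nΔHf°(reactants).
Products: 1·(-4.9) + 3/2·(+0.0) = -4.9
Reactants: 1·(-145.5) = -145.5
ΔH°rxn = (-4.9) − (-145.5) = 140.6 kcal/mol

ΔH°rxn = 140.6 kcal/mol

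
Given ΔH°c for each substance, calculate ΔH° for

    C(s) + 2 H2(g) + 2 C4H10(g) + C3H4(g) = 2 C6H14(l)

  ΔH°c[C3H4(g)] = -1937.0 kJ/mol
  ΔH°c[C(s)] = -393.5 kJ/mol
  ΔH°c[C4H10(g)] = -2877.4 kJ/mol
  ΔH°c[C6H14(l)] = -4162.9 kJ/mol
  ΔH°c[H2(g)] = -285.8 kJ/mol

ΔH° = -331.1 kJ/mol

Using ΔH = Σ nΔHc°(reactants) − Σ nΔHc°(products):
= [1·(-393.5) + 2·(-285.8) + 2·(-2877.4) + 1·(-1937.0)] − [2·(-4162.9)]
= -331.1 kJ/mol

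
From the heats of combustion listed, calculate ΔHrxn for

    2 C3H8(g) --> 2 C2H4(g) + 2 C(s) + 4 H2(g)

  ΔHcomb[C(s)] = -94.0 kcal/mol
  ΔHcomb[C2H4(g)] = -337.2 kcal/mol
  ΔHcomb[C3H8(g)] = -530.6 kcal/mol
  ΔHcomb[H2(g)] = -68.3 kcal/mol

With combustion enthalpies, reactants minus products:
= [2·(-530.6)] − [2·(-337.2) + 2·(-94.0) + 4·(-68.3)]
= 74.4 kcal/mol

ΔHrxn = 74.4 kcal/mol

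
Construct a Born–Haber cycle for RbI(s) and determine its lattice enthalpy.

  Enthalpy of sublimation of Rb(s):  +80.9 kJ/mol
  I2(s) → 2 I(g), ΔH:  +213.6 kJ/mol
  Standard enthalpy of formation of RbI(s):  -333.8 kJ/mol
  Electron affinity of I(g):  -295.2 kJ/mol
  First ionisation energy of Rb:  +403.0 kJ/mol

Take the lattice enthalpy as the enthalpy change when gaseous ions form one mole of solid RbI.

U = -629.3 kJ/mol

ΔHf° = 1·ΔHsub + 1·(ΣIE) + 1/2·D(I2) + 1·EA + U
-333.8 = 1·(+80.9) + 1·(+403.0) + 1/2·(+213.6) + 1·(-295.2) + U
U = -333.8 − (+295.5) = -629.3 kJ/mol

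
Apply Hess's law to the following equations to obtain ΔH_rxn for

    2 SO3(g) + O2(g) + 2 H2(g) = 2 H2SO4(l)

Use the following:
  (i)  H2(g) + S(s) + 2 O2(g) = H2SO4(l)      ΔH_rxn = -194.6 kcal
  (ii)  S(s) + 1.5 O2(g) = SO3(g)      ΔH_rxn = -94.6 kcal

(i) × 2: (2)·(-194.6) = -389.2 kcal
(ii) reversed and × 2: (-2)·(-94.6) = +189.2 kcal
Since enthalpy is a state function, ΔH_rxn = (2)·(-194.6) + (-2)·(-94.6) = -200.0 kcal

ΔH_rxn = -200.0 kcal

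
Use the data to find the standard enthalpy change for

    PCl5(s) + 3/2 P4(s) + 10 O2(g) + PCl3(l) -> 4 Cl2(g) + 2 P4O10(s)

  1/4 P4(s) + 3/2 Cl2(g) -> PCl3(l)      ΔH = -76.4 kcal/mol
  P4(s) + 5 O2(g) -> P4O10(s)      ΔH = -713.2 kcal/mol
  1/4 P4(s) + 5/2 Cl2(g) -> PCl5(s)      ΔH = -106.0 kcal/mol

ΔH = -1244.0 kcal/mol

equation 1 reversed: +76.4 kcal/mol
equation 2 × 2: (2)·(-713.2) = -1426.4 kcal/mol
equation 3 reversed: +106.0 kcal/mol
Summing the manipulated equations, ΔH = (+76.4) + (-1426.4) + (+106.0) = -1244.0 kcal/mol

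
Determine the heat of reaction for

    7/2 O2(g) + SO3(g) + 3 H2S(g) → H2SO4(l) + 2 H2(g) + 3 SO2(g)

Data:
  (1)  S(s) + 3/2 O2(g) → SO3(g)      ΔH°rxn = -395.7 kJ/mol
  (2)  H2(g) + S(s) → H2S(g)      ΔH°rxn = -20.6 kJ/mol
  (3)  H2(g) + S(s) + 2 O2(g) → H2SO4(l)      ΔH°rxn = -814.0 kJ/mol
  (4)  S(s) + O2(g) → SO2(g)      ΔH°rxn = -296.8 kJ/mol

(1) reversed (reverse to put SO3(g) on the reactant side): +395.7 kJ/mol
(2) reversed and × 3 (H2S(g) must end up as a reactant; ×3 to match 3 H2S(g) in the target): (-3)·(-20.6) = +61.8 kJ/mol
(3) as written (H2SO4(l) already on the product side): -814.0 kJ/mol
(4) × 3 (scale by 3 for the 3 SO2(g)): (3)·(-296.8) = -890.4 kJ/mol
ΔH°rxn = (-1)·(-395.7) + (-3)·(-20.6) + (1)·(-814.0) + (3)·(-296.8) = -1246.9 kJ/mol

ΔH°rxn = -1246.9 kJ/mol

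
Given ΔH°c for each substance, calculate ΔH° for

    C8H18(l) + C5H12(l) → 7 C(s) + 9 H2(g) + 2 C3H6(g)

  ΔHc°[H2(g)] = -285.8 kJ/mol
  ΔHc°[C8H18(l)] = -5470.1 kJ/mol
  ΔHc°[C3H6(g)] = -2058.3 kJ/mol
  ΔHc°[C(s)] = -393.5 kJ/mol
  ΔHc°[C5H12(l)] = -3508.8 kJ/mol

With combustion enthalpies, reactants minus products:
= [1·(-5470.1) + 1·(-3508.8)] − [7·(-393.5) + 9·(-285.8) + 2·(-2058.3)]
= 464.4 kJ/mol

ΔH° = 464.4 kJ/mol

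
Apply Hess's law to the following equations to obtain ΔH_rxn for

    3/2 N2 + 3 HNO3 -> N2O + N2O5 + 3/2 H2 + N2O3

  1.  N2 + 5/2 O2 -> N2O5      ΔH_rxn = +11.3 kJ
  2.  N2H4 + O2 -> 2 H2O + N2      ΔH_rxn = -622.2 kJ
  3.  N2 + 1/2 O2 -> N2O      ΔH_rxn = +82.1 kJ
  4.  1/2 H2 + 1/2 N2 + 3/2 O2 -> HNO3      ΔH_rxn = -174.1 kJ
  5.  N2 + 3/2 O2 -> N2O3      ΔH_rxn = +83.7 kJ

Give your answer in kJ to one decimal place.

ΔH_rxn = 699.4 kJ

eq. 1 as written: +11.3 kJ
eq. 2: not needed.
eq. 3 as written: +82.1 kJ
eq. 4 reversed and × 3: (-3)·(-174.1) = +522.3 kJ
eq. 5 as written: +83.7 kJ
By Hess's law, ΔH_rxn = (+11.3) + (+82.1) + (+522.3) + (+83.7) = 699.4 kJ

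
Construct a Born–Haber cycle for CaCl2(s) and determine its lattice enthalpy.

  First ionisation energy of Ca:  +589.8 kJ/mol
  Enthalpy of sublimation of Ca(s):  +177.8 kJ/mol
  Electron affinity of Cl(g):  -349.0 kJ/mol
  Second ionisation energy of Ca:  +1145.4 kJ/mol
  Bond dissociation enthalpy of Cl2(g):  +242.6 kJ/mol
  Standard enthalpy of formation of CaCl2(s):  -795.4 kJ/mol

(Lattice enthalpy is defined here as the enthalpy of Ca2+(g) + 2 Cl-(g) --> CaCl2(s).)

ΔHf° = 1·ΔHsub + 1·(ΣIE) + 1·D(Cl2) + 2·EA + U
-795.4 = 1·(+177.8) + 1·(+1735.2) + 1·(+242.6) + 2·(-349.0) + U
U = -795.4 − (+1457.6) = -2253.0 kJ/mol

U = -2253.0 kJ/mol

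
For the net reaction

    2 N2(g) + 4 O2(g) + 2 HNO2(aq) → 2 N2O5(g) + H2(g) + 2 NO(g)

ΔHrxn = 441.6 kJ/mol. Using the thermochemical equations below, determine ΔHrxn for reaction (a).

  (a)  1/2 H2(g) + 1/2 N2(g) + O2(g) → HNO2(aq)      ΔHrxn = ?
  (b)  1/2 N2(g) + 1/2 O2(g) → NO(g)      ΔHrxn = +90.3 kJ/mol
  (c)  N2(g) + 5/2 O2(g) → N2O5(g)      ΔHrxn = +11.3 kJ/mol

ΔHrxn = -119.2 kJ/mol

(a) reversed and × 2: contributes −2·x
(b) × 2: (2)·(+90.3) = +180.6 kJ/mol
(c) × 2: (2)·(+11.3) = +22.6 kJ/mol
+441.6 = (+180.6) + (+22.6) − 2·x
x = (+441.6 − (+203.2)) / (-2) = -119.2 kJ/mol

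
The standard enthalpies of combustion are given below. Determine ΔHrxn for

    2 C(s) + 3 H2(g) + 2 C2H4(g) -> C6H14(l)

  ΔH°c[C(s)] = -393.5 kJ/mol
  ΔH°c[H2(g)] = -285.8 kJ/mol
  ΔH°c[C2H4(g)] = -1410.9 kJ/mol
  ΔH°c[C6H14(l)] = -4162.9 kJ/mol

ΔHrxn = -303.3 kJ/mol

Using ΔH = Σ nΔHc°(reactants) − Σ nΔHc°(products):
= [2·(-393.5) + 3·(-285.8) + 2·(-1410.9)] − [1·(-4162.9)]
= -303.3 kJ/mol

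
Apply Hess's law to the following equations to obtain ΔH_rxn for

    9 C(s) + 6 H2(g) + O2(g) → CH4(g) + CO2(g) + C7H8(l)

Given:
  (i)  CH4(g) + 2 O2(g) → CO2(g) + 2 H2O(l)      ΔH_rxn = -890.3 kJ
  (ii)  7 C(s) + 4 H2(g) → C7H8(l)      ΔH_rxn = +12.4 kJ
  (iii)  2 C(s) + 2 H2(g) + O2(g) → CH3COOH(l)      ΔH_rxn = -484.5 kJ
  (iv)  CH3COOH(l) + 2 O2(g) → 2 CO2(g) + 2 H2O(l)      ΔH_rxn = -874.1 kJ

(i) reversed: +890.3 kJ
(ii) as written: +12.4 kJ
(iii) as written: -484.5 kJ
(iv) as written: -874.1 kJ
ΔH_rxn = (-1)·(-890.3) + (1)·(+12.4) + (1)·(-484.5) + (1)·(-874.1) = -455.9 kJ

ΔH_rxn = -455.9 kJ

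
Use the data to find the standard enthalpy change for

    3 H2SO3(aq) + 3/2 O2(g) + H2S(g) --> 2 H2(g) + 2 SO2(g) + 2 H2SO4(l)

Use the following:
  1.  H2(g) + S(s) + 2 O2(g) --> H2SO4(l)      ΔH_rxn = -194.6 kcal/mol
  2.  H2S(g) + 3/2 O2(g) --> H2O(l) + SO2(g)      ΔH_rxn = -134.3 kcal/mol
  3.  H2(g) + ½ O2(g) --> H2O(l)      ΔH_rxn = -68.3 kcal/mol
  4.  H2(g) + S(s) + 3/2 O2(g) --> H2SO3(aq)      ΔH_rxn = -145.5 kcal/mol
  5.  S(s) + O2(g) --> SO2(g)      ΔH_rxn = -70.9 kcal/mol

eq. 1 × 2: (2)·(-194.6) = -389.2 kcal/mol
eq. 2 as written: -134.3 kcal/mol
eq. 3 reversed: +68.3 kcal/mol
eq. 4 reversed and × 3: (-3)·(-145.5) = +436.5 kcal/mol
eq. 5 as written: -70.9 kcal/mol
By Hess's law, ΔH_rxn = (-389.2) + (-134.3) + (+68.3) + (+436.5) + (-70.9) = -89.6 kcal/mol

ΔH_rxn = -89.6 kcal/mol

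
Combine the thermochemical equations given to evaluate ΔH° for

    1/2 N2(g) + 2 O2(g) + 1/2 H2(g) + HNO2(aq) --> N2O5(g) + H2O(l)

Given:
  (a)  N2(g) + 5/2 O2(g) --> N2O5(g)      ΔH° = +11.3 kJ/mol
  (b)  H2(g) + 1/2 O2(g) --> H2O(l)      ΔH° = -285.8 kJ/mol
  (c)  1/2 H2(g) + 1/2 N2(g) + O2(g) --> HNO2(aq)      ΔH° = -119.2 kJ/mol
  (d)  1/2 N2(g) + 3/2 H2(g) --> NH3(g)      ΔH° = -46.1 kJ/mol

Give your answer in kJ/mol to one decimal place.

(a) as written (N2O5(g) already on the product side): +11.3 kJ/mol
(b) as written (H2O(l) already on the product side): -285.8 kJ/mol
(c) reversed (HNO2(aq) must end up as a reactant): +119.2 kJ/mol
(d): not needed (NH3(g) appears nowhere else).
Summing the manipulated equations, ΔH° = (1)·(+11.3) + (1)·(-285.8) + (-1)·(-119.2) = -155.3 kJ/mol

ΔH° = -155.3 kJ/mol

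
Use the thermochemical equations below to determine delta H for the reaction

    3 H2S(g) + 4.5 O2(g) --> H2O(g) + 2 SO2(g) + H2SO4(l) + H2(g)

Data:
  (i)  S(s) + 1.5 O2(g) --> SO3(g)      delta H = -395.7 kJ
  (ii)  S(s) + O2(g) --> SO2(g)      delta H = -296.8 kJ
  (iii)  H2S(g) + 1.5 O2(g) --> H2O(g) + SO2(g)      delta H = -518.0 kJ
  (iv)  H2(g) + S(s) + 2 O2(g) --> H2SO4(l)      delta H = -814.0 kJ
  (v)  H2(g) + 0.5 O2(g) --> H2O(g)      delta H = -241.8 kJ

(i): not needed.
(ii) reversed: +296.8 kJ
(iii) × 3: (3)·(-518.0) = -1554.0 kJ
(iv) as written: -814.0 kJ
(v) reversed and × 2: (-2)·(-241.8) = +483.6 kJ
By Hess's law, delta H = (+296.8) + (-1554.0) + (-814.0) + (+483.6) = -1587.6 kJ

delta H = -1587.6 kJ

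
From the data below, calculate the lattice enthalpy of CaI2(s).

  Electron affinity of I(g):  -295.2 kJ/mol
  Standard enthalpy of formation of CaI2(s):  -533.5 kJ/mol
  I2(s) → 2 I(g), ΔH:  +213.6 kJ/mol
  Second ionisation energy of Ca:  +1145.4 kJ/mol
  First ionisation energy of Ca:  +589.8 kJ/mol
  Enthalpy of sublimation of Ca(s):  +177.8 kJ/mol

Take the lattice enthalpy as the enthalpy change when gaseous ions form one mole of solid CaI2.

U = -2069.7 kJ/mol

ΔHf° = 1·ΔHsub + 1·(ΣIE) + 1·D(I2) + 2·EA + U
-533.5 = 1·(+177.8) + 1·(+1735.2) + 1·(+213.6) + 2·(-295.2) + U
U = -533.5 − (+1536.2) = -2069.7 kJ/mol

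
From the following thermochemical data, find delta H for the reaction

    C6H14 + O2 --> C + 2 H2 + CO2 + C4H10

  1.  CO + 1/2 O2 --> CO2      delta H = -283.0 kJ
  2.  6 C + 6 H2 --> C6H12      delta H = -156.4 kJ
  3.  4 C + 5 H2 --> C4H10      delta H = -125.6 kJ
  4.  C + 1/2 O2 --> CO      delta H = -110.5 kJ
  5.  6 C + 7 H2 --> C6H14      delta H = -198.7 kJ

eq. 1 as written: -283.0 kJ
eq. 2: not needed.
eq. 3 as written: -125.6 kJ
eq. 4 as written: -110.5 kJ
eq. 5 reversed: +198.7 kJ
delta H = (-283.0) + (-125.6) + (-110.5) + (+198.7) = -320.4 kJ

delta H = -320.4 kJ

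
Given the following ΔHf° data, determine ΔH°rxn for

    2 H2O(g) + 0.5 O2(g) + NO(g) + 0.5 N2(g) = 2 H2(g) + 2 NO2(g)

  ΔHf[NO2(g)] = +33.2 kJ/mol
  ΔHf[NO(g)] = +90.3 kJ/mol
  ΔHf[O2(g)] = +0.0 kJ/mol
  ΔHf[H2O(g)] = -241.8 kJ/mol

ΔH°rxn = 459.7 kJ/mol

ΔH°rxn = Σ nΔHf°(products) − Σ nΔHf°(reactants).
Products: 2·(+0.0) + 2·(+33.2) = +66.4
Reactants: 2·(-241.8) + 1/2·(+0.0) + 1·(+90.3) + 1/2·(+0.0) = -393.3
ΔH°rxn = (+66.4) − (-393.3) = 459.7 kJ/mol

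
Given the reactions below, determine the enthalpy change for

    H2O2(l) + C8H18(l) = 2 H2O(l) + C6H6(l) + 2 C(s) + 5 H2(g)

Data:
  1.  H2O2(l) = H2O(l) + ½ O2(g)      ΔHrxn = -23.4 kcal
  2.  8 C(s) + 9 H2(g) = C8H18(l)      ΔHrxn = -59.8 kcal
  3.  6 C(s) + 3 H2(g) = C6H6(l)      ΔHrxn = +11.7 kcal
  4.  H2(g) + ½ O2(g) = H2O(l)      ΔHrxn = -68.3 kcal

ΔHrxn = -20.2 kcal

eq. 1 as written (H2O2(l) already on the reactant side): -23.4 kcal
eq. 2 reversed (reverse to put C8H18(l) on the reactant side): +59.8 kcal
eq. 3 as written (C6H6(l) already on the product side): +11.7 kcal
eq. 4 as written: -68.3 kcal
Summing the manipulated equations, ΔHrxn = (1)·(-23.4) + (-1)·(-59.8) + (1)·(+11.7) + (1)·(-68.3) = -20.2 kcal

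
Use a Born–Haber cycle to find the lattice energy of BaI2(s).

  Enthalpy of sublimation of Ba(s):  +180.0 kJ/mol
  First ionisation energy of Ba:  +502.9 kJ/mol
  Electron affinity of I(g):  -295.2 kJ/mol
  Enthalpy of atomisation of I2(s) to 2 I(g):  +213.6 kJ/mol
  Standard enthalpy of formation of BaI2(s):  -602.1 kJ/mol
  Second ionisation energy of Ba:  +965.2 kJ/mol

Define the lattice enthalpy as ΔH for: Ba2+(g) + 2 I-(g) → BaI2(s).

U = -1873.4 kJ/mol

ΔHf° = 1·ΔHsub + 1·(ΣIE) + 1·D(I2) + 2·EA + U
-602.1 = 1·(+180.0) + 1·(+1468.1) + 1·(+213.6) + 2·(-295.2) + U
U = -602.1 − (+1271.3) = -1873.4 kJ/mol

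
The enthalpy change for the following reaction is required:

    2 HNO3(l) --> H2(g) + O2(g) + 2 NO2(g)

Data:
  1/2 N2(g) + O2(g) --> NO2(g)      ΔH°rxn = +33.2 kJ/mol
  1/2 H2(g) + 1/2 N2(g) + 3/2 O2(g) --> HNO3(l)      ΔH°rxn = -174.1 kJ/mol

ΔH°rxn = 414.6 kJ/mol

equation 1 × 2 (scale by 2 for the 2 NO2(g)): (2)·(+33.2) = +66.4 kJ/mol
equation 2 reversed and × 2 (HNO3(l) must end up as a reactant; scale by 2 for the 2 HNO3(l)): (-2)·(-174.1) = +348.2 kJ/mol
Since enthalpy is a state function, ΔH°rxn = (+66.4) + (+348.2) = 414.6 kJ/mol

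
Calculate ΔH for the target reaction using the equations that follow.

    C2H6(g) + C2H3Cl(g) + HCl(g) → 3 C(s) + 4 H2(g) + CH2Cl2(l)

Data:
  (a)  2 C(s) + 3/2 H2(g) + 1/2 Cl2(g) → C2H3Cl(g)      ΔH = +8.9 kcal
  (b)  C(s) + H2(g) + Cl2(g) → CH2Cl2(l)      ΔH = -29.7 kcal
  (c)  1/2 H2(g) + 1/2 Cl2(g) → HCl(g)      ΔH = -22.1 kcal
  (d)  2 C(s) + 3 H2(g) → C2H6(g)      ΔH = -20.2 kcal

ΔH = 3.7 kcal

(a) reversed: -8.9 kcal
(b) as written: -29.7 kcal
(c) reversed: +22.1 kcal
(d) reversed: +20.2 kcal
By Hess's law, ΔH = (-1)·(+8.9) + (1)·(-29.7) + (-1)·(-22.1) + (-1)·(-20.2) = 3.7 kcal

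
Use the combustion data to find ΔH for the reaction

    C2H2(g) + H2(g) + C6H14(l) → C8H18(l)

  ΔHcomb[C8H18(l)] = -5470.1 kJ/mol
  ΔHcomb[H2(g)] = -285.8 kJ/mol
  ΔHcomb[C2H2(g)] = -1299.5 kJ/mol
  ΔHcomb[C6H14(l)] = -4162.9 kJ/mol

With combustion enthalpies, reactants minus products:
= [1·(-1299.5) + 1·(-285.8) + 1·(-4162.9)] − [1·(-5470.1)]
= -278.1 kJ/mol

ΔH = -278.1 kJ/mol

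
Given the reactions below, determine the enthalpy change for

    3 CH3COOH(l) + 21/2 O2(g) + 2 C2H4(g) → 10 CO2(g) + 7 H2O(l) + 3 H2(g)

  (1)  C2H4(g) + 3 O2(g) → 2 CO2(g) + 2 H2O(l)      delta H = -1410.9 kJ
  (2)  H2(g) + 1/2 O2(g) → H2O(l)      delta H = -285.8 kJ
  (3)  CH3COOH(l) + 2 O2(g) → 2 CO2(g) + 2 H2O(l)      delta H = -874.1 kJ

delta H = -4586.7 kJ

(1) × 2 (×2 to match 2 C2H4(g) in the target): (2)·(-1410.9) = -2821.8 kJ
(2) reversed and × 3 (H2(g) must end up as a product; scale by 3 for the 3 H2(g)): (-3)·(-285.8) = +857.4 kJ
(3) × 3 (scale by 3 for the 3 CH3COOH(l)): (3)·(-874.1) = -2622.3 kJ
Combining the equations, delta H = (-2821.8) + (+857.4) + (-2622.3) = -4586.7 kJ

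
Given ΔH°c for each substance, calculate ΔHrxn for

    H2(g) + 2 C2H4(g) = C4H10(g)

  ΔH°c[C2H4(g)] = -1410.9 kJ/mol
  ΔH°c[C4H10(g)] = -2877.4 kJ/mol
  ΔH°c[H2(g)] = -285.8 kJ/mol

With combustion enthalpies, reactants minus products:
= [1·(-285.8) + 2·(-1410.9)] − [1·(-2877.4)]
= -230.2 kJ/mol

ΔHrxn = -230.2 kJ/mol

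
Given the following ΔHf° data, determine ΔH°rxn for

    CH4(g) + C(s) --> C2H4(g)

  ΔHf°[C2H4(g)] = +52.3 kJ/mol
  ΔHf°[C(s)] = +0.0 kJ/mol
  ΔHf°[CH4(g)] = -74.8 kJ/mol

Products: 1·(+52.3) = +52.3
Reactants: 1·(-74.8) + 1·(+0.0) = -74.8
ΔH°rxn = (+52.3) − (-74.8) = 127.1 kJ/mol

ΔH°rxn = 127.1 kJ/mol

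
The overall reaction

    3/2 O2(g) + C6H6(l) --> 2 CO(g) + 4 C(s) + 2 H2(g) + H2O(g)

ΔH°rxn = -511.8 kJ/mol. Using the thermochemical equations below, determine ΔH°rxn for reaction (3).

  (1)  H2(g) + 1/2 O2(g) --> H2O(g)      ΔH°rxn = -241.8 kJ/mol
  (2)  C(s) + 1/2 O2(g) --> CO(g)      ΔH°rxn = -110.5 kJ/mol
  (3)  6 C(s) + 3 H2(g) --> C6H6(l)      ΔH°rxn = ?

(1) as written: -241.8 kJ/mol
(2) × 2: (2)·(-110.5) = -221.0 kJ/mol
(3) reversed: contributes −x
-511.8 = (-241.8) + (-221.0) − x
x = (-511.8 − (-462.8)) / (-1) = 49.0 kJ/mol

ΔH°rxn = 49.0 kJ/mol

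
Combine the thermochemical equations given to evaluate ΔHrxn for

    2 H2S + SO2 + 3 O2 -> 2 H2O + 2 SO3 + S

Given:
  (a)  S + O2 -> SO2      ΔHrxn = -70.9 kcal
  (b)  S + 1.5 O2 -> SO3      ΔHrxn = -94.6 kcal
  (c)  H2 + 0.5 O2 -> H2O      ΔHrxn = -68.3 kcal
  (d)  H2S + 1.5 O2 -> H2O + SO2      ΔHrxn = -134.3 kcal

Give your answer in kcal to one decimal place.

(a) reversed and × 3: (-3)·(-70.9) = +212.7 kcal
(b) × 2: (2)·(-94.6) = -189.2 kcal
(c): not needed.
(d) × 2: (2)·(-134.3) = -268.6 kcal
ΔHrxn = (+212.7) + (-189.2) + (-268.6) = -245.1 kcal

ΔHrxn = -245.1 kcal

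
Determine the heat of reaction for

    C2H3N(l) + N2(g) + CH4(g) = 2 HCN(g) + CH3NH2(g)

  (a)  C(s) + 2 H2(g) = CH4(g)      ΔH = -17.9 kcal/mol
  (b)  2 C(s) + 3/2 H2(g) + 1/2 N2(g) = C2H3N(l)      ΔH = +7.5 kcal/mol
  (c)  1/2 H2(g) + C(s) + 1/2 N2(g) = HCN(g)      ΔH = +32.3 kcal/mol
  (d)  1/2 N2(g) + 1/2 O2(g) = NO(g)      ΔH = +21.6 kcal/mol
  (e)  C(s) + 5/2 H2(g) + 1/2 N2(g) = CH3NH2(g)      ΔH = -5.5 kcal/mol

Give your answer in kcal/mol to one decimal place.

(a) reversed: +17.9 kcal/mol
(b) reversed: -7.5 kcal/mol
(c) × 2: (2)·(+32.3) = +64.6 kcal/mol
(d): not needed.
(e) as written: -5.5 kcal/mol
Combining the equations, ΔH = (-1)·(-17.9) + (-1)·(+7.5) + (2)·(+32.3) + (1)·(-5.5) = 69.5 kcal/mol

ΔH = 69.5 kcal/mol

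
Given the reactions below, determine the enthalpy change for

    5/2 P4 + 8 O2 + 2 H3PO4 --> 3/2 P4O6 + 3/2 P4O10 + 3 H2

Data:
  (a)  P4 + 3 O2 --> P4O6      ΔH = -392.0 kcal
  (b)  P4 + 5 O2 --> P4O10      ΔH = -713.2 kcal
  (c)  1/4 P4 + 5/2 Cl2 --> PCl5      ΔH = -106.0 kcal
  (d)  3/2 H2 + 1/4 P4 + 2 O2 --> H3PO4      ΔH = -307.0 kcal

ΔH = -1043.8 kcal

(a) × 3/2: (3/2)·(-392.0) = -588.0 kcal
(b) × 3/2: (3/2)·(-713.2) = -1069.8 kcal
(c): not needed.
(d) reversed and × 2: (-2)·(-307.0) = +614.0 kcal
ΔH = (-588.0) + (-1069.8) + (+614.0) = -1043.8 kcal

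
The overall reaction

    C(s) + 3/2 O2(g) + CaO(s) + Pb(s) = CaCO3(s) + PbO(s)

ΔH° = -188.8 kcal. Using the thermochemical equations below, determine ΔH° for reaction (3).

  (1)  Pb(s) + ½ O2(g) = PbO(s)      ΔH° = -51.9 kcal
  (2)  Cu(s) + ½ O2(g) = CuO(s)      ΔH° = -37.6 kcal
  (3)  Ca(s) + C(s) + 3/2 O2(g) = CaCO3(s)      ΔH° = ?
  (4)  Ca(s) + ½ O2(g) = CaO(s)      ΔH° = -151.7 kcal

(1) as written (PbO(s) already on the product side): -51.9 kcal
(2): not needed (Cu(s) appears nowhere else).
(3) as written (CaCO3(s) already on the product side): contributes x
(4) reversed (CaO(s) must end up as a reactant): +151.7 kcal
-188.8 = (-51.9) + (+151.7) + x
x = (-188.8 − (+99.8)) / (1) = -288.6 kcal

ΔH° = -288.6 kcal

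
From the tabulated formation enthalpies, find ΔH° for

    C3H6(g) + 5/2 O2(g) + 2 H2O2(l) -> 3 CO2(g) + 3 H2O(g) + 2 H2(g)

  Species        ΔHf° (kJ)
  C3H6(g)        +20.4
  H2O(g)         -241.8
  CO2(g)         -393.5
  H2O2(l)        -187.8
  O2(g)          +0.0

ΔH° = -1550.7 kJ

ΔH°rxn = Σ nΔHf°(products) − Σ nΔHf°(reactants).
Products: 3·(-393.5) + 3·(-241.8) + 2·(+0.0) = -1905.9
Reactants: 1·(+20.4) + 5/2·(+0.0) + 2·(-187.8) = -355.2
ΔH° = (-1905.9) − (-355.2) = -1550.7 kJ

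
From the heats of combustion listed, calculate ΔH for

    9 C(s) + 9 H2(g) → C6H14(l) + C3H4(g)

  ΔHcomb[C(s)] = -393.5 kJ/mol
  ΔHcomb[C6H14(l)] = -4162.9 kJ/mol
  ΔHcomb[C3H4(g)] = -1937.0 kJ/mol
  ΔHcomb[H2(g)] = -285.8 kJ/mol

ΔH = -13.8 kJ/mol

Using ΔH = Σ nΔHc°(reactants) − Σ nΔHc°(products):
= [9·(-393.5) + 9·(-285.8)] − [1·(-4162.9) + 1·(-1937.0)]
= -13.8 kJ/mol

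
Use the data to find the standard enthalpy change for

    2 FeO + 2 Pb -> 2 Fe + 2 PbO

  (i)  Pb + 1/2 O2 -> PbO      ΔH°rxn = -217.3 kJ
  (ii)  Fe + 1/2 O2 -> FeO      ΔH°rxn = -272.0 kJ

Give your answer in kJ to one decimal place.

(i) × 2 (scale by 2 for the 2 PbO): (2)·(-217.3) = -434.6 kJ
(ii) reversed and × 2 (FeO must end up as a reactant; ×2 to match 2 FeO in the target): (-2)·(-272.0) = +544.0 kJ
ΔH°rxn = (-434.6) + (+544.0) = 109.4 kJ

ΔH°rxn = 109.4 kJ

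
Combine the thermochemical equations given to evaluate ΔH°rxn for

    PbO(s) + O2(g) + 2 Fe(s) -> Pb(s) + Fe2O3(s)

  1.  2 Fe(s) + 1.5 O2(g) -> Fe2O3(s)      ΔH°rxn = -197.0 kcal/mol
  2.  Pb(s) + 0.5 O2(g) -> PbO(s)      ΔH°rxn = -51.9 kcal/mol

ΔH°rxn = -145.1 kcal/mol

eq. 1 as written (Fe2O3(s) already on the product side): -197.0 kcal/mol
eq. 2 reversed (reverse to put PbO(s) on the reactant side): +51.9 kcal/mol
Since enthalpy is a state function, ΔH°rxn = (1)·(-197.0) + (-1)·(-51.9) = -145.1 kcal/mol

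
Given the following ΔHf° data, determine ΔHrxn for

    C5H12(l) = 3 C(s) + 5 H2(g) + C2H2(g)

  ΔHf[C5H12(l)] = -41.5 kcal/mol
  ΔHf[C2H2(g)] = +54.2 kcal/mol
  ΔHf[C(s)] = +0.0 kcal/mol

ΔHrxn = 95.7 kcal/mol

ΔH°rxn = Σ nΔHf°(products) − Σ nΔHf°(reactants).
Products: 3·(+0.0) + 5·(+0.0) + 1·(+54.2) = +54.2
Reactants: 1·(-41.5) = -41.5
ΔHrxn = (+54.2) − (-41.5) = 95.7 kcal/mol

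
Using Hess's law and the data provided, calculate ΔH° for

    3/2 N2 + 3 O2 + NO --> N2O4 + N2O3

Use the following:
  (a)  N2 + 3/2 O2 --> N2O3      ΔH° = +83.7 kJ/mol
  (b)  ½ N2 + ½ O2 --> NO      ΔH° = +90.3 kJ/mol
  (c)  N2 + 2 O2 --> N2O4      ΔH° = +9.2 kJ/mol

ΔH° = 2.6 kJ/mol

(a) as written (N2O3 already on the product side): +83.7 kJ/mol
(b) reversed (reverse to put NO on the reactant side): -90.3 kJ/mol
(c) as written (N2O4 already on the product side): +9.2 kJ/mol
ΔH° = (1)·(+83.7) + (-1)·(+90.3) + (1)·(+9.2) = 2.6 kJ/mol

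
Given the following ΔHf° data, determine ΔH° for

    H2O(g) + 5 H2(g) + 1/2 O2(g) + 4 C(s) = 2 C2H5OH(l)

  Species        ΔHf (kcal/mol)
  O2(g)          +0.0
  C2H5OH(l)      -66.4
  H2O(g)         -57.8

Products: 2·(-66.4) = -132.8
Reactants: 1·(-57.8) + 5·(+0.0) + 1/2·(+0.0) + 4·(+0.0) = -57.8
ΔH° = (-132.8) − (-57.8) = -75.0 kcal/mol

ΔH° = -75.0 kcal/mol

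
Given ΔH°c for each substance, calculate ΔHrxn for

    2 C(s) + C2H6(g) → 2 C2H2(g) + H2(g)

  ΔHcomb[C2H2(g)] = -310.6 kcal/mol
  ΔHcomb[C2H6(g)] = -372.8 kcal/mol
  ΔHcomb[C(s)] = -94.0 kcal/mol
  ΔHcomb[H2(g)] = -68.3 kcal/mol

With combustion enthalpies, reactants minus products:
= [2·(-94.0) + 1·(-372.8)] − [2·(-310.6) + 1·(-68.3)]
= 128.7 kcal/mol

ΔHrxn = 128.7 kcal/mol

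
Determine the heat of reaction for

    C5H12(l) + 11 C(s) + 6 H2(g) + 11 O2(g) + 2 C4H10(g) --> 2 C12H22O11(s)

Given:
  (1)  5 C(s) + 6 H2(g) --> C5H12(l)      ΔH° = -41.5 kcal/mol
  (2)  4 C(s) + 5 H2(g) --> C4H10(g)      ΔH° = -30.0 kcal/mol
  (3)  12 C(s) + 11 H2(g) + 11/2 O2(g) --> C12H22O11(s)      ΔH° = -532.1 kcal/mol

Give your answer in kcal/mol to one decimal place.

(1) reversed: +41.5 kcal/mol
(2) reversed and × 2: (-2)·(-30.0) = +60.0 kcal/mol
(3) × 2: (2)·(-532.1) = -1064.2 kcal/mol
Summing the manipulated equations, ΔH° = (+41.5) + (+60.0) + (-1064.2) = -962.7 kcal/mol

ΔH° = -962.7 kcal/mol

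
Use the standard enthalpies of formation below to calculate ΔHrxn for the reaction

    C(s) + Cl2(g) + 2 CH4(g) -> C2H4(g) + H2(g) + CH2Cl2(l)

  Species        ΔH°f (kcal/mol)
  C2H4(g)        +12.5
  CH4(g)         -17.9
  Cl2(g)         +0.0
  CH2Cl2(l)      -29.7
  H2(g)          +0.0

ΔH°rxn = Σ nΔHf°(products) − Σ nΔHf°(reactants).
Products: 1·(+12.5) + 1·(+0.0) + 1·(-29.7) = -17.2
Reactants: 1·(+0.0) + 1·(+0.0) + 2·(-17.9) = -35.8
ΔHrxn = (-17.2) − (-35.8) = 18.6 kcal/mol

ΔHrxn = 18.6 kcal/mol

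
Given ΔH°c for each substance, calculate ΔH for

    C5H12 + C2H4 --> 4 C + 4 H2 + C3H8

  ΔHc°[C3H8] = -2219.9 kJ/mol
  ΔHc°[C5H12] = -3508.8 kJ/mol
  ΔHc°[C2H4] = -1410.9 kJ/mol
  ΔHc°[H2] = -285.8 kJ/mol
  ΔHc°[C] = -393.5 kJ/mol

Using ΔH = Σ nΔHc°(reactants) − Σ nΔHc°(products):
= [1·(-3508.8) + 1·(-1410.9)] − [4·(-393.5) + 4·(-285.8) + 1·(-2219.9)]
= 17.4 kJ/mol

ΔH = 17.4 kJ/mol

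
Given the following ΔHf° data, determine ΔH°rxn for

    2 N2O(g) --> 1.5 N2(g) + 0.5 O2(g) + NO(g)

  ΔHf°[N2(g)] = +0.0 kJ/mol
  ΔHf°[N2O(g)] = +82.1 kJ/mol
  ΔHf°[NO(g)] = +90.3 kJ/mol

ΔH°rxn = -73.9 kJ/mol

Products: 3/2·(+0.0) + 1/2·(+0.0) + 1·(+90.3) = +90.3
Reactants: 2·(+82.1) = +164.2
ΔH°rxn = (+90.3) − (+164.2) = -73.9 kJ/mol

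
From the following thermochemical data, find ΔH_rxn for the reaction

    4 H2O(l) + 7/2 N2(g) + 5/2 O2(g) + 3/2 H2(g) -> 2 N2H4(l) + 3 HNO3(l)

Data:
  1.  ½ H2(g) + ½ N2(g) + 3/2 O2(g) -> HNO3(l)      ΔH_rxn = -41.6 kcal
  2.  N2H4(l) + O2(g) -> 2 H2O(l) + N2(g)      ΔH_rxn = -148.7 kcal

eq. 1 × 3: (3)·(-41.6) = -124.8 kcal
eq. 2 reversed and × 2: (-2)·(-148.7) = +297.4 kcal
ΔH_rxn = (-124.8) + (+297.4) = 172.6 kcal

ΔH_rxn = 172.6 kcal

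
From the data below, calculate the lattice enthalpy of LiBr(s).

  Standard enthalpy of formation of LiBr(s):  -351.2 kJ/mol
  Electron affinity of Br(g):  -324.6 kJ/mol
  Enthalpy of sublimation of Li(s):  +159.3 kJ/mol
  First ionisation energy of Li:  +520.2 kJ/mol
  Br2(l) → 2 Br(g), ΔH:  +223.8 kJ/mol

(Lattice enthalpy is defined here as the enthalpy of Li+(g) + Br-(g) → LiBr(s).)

ΔHf° = 1·ΔHsub + 1·(ΣIE) + 1/2·D(Br2) + 1·EA + U
-351.2 = 1·(+159.3) + 1·(+520.2) + 1/2·(+223.8) + 1·(-324.6) + U
U = -351.2 − (+466.8) = -818.0 kJ/mol

U = -818.0 kJ/mol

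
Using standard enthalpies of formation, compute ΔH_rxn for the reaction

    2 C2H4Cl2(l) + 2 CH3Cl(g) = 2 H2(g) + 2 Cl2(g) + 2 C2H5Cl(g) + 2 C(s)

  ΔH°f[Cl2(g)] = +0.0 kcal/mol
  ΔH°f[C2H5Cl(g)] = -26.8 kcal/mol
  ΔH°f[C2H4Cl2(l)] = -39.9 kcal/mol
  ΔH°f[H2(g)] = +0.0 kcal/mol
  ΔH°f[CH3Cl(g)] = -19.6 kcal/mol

ΔH_rxn = 65.4 kcal/mol

Products: 2·(+0.0) + 2·(+0.0) + 2·(-26.8) + 2·(+0.0) = -53.6
Reactants: 2·(-39.9) + 2·(-19.6) = -119.0
ΔH_rxn = (-53.6) − (-119.0) = 65.4 kcal/mol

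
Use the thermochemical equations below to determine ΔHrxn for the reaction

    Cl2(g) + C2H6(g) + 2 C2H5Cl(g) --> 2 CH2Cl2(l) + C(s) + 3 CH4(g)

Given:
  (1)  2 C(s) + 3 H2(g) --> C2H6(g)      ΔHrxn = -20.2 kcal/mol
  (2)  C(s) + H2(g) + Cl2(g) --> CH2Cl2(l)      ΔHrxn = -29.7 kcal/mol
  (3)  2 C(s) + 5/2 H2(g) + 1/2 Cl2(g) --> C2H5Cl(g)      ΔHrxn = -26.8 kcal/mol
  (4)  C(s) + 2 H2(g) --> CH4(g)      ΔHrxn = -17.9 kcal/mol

(1) reversed (reverse to put C2H6(g) on the reactant side): +20.2 kcal/mol
(2) × 2 (scale by 2 for the 2 CH2Cl2(l)): (2)·(-29.7) = -59.4 kcal/mol
(3) reversed and × 2 (C2H5Cl(g) must end up as a reactant; ×2 to match 2 C2H5Cl(g) in the target): (-2)·(-26.8) = +53.6 kcal/mol
(4) × 3 (scale by 3 for the 3 CH4(g)): (3)·(-17.9) = -53.7 kcal/mol
Summing the manipulated equations, ΔHrxn = (-1)·(-20.2) + (2)·(-29.7) + (-2)·(-26.8) + (3)·(-17.9) = -39.3 kcal/mol

ΔHrxn = -39.3 kcal/mol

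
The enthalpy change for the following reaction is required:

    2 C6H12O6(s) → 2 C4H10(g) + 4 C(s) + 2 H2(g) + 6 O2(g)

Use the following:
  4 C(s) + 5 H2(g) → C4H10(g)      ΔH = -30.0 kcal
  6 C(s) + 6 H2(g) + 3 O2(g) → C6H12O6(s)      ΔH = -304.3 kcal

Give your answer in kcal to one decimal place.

ΔH = 548.6 kcal

equation 1 × 2 (×2 to match 2 C4H10(g) in the target): (2)·(-30.0) = -60.0 kcal
equation 2 reversed and × 2 (reverse to put C6H12O6(s) on the reactant side; scale by 2 for the 2 C6H12O6(s)): (-2)·(-304.3) = +608.6 kcal
Since enthalpy is a state function, ΔH = (-60.0) + (+608.6) = 548.6 kcal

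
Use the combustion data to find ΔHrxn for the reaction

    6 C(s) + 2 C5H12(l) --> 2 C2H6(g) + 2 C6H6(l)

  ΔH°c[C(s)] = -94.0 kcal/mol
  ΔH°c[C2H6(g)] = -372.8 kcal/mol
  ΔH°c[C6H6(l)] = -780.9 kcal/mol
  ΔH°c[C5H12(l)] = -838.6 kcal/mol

ΔHrxn = 66.2 kcal/mol

Using ΔH = Σ nΔHc°(reactants) − Σ nΔHc°(products):
= [6·(-94.0) + 2·(-838.6)] − [2·(-372.8) + 2·(-780.9)]
= 66.2 kcal/mol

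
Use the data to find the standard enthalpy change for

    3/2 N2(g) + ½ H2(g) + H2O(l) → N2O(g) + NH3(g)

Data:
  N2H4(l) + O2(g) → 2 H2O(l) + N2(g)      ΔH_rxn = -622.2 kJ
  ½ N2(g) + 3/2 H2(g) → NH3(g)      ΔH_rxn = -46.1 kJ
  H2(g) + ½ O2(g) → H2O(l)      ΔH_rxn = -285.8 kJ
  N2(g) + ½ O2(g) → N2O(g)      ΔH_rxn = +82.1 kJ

ΔH_rxn = 321.8 kJ

equation 1: not needed.
equation 2 as written: -46.1 kJ
equation 3 reversed: +285.8 kJ
equation 4 as written: +82.1 kJ
Summing the manipulated equations, ΔH_rxn = (-46.1) + (+285.8) + (+82.1) = 321.8 kJ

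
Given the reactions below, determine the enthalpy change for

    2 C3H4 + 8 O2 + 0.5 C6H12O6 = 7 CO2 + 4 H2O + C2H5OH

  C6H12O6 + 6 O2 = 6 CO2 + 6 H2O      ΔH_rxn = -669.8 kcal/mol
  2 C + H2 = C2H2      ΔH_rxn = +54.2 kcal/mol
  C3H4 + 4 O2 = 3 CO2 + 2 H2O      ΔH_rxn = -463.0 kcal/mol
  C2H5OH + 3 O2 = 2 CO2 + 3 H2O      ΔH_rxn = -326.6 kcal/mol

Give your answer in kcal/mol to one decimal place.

equation 1 × 1/2: (1/2)·(-669.8) = -334.9 kcal/mol
equation 2: not needed.
equation 3 × 2: (2)·(-463.0) = -926.0 kcal/mol
equation 4 reversed: +326.6 kcal/mol
ΔH_rxn = (1/2)·(-669.8) + (2)·(-463.0) + (-1)·(-326.6) = -934.3 kcal/mol

ΔH_rxn = -934.3 kcal/mol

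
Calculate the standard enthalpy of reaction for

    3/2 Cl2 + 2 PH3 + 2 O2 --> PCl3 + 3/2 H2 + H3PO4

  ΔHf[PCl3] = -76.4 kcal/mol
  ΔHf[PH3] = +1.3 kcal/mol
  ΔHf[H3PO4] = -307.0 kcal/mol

ΔHrxn = -386.0 kcal/mol

ΔH°rxn = Σ nΔHf°(products) − Σ nΔHf°(reactants).
Products: 1·(-76.4) + 3/2·(+0.0) + 1·(-307.0) = -383.4
Reactants: 3/2·(+0.0) + 2·(+1.3) + 2·(+0.0) = +2.6
ΔHrxn = (-383.4) − (+2.6) = -386.0 kcal/mol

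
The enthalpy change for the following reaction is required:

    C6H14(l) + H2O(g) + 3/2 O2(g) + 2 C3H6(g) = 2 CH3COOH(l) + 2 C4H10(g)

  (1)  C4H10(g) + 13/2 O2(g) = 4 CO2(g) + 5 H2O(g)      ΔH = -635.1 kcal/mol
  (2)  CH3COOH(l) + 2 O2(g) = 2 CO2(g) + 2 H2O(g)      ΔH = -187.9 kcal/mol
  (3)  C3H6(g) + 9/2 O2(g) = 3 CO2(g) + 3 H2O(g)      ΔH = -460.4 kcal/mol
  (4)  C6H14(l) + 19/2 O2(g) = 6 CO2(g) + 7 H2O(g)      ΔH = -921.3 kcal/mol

(1) reversed and × 2 (C4H10(g) must end up as a product; ×2 to match 2 C4H10(g) in the target): (-2)·(-635.1) = +1270.2 kcal/mol
(2) reversed and × 2 (reverse to put CH3COOH(l) on the product side; scale by 2 for the 2 CH3COOH(l)): (-2)·(-187.9) = +375.8 kcal/mol
(3) × 2 (scale by 2 for the 2 C3H6(g)): (2)·(-460.4) = -920.8 kcal/mol
(4) as written (C6H14(l) already on the reactant side): -921.3 kcal/mol
Since enthalpy is a state function, ΔH = (+1270.2) + (+375.8) + (-920.8) + (-921.3) = -196.1 kcal/mol

ΔH = -196.1 kcal/mol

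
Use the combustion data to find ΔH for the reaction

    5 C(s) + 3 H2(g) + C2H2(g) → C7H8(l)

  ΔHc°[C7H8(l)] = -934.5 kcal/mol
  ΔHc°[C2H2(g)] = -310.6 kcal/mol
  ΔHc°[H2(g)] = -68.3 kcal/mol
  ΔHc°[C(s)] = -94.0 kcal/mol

ΔH = -51.0 kcal/mol

With combustion enthalpies, reactants minus products:
= [5·(-94.0) + 3·(-68.3) + 1·(-310.6)] − [1·(-934.5)]
= -51.0 kcal/mol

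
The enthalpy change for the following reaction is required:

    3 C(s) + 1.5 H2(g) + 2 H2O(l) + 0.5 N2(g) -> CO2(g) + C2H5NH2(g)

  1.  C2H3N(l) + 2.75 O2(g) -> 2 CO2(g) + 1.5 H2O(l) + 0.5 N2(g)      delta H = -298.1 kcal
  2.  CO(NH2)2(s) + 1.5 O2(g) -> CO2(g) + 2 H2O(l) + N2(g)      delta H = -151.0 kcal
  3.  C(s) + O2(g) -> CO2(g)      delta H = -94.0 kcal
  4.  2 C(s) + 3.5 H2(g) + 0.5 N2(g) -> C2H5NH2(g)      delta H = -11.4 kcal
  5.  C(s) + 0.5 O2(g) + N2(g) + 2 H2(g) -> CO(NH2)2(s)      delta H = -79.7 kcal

eq. 1: not needed (C2H3N(l) appears nowhere else).
eq. 2 reversed: +151.0 kcal
eq. 3 × 2: (2)·(-94.0) = -188.0 kcal
eq. 4 as written (C2H5NH2(g) already on the product side): -11.4 kcal
eq. 5 reversed: +79.7 kcal
delta H = (+151.0) + (-188.0) + (-11.4) + (+79.7) = 31.3 kcal

delta H = 31.3 kcal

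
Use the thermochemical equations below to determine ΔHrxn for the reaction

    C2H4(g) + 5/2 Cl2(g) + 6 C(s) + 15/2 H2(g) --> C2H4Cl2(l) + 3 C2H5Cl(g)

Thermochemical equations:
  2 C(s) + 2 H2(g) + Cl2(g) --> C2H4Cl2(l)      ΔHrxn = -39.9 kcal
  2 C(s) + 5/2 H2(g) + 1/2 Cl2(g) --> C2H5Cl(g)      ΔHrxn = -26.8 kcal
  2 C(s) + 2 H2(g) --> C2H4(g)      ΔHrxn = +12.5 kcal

equation 1 as written: -39.9 kcal
equation 2 × 3: (3)·(-26.8) = -80.4 kcal
equation 3 reversed: -12.5 kcal
By Hess's law, ΔHrxn = (-39.9) + (-80.4) + (-12.5) = -132.8 kcal

ΔHrxn = -132.8 kcal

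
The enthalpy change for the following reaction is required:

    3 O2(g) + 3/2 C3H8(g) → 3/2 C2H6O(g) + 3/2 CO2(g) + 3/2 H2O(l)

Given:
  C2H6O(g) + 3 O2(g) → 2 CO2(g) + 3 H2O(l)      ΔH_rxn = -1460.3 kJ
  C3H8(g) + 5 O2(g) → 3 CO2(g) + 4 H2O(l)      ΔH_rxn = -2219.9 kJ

equation 1 reversed and × 3/2 (C2H6O(g) must end up as a product; ×3/2 to match 3/2 C2H6O(g) in the target): (-3/2)·(-1460.3) = +2190.45 kJ
equation 2 × 3/2 (×3/2 to match 3/2 C3H8(g) in the target): (3/2)·(-2219.9) = -3329.85 kJ
ΔH_rxn = (-3/2)·(-1460.3) + (3/2)·(-2219.9) = -1139.4 kJ

ΔH_rxn = -1139.4 kJ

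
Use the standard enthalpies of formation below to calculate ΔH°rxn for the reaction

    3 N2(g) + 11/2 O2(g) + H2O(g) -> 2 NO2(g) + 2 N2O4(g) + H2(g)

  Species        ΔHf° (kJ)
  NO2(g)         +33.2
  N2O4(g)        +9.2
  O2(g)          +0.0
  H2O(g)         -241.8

ΔH°rxn = 326.6 kJ

Products: 2·(+33.2) + 2·(+9.2) + 1·(+0.0) = +84.8
Reactants: 3·(+0.0) + 11/2·(+0.0) + 1·(-241.8) = -241.8
ΔH°rxn = (+84.8) − (-241.8) = 326.6 kJ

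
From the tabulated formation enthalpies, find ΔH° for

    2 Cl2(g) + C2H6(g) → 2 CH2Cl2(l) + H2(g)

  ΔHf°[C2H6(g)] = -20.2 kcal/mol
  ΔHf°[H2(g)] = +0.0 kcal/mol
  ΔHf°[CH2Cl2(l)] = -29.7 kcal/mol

ΔH° = -39.2 kcal/mol

Products: 2·(-29.7) + 1·(+0.0) = -59.4
Reactants: 2·(+0.0) + 1·(-20.2) = -20.2
ΔH° = (-59.4) − (-20.2) = -39.2 kcal/mol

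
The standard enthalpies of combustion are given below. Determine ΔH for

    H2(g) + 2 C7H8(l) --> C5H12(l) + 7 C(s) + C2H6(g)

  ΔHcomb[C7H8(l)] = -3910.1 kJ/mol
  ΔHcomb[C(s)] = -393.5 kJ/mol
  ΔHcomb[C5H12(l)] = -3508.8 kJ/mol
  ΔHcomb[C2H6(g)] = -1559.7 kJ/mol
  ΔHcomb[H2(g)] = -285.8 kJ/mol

Using ΔH = Σ nΔHc°(reactants) − Σ nΔHc°(products):
= [1·(-285.8) + 2·(-3910.1)] − [1·(-3508.8) + 7·(-393.5) + 1·(-1559.7)]
= -283.0 kJ/mol

ΔH = -283.0 kJ/mol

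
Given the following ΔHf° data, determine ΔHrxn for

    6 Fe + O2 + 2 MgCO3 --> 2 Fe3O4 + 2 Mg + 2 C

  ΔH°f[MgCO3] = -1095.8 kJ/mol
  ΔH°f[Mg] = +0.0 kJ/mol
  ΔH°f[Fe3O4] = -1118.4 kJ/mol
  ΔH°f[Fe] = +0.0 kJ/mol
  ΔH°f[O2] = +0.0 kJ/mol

Products: 2·(-1118.4) + 2·(+0.0) + 2·(+0.0) = -2236.8
Reactants: 6·(+0.0) + 1·(+0.0) + 2·(-1095.8) = -2191.6
ΔHrxn = (-2236.8) − (-2191.6) = -45.2 kJ/mol

ΔHrxn = -45.2 kJ/mol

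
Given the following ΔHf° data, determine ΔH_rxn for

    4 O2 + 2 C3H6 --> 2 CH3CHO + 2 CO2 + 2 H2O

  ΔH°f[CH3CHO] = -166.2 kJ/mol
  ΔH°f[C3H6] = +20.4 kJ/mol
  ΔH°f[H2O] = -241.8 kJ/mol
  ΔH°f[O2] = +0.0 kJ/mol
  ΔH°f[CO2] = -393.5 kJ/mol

ΔH_rxn = -1643.8 kJ/mol

ΔH°rxn = Σ nΔHf°(products) − Σ nΔHf°(reactants).
Products: 2·(-166.2) + 2·(-393.5) + 2·(-241.8) = -1603.0
Reactants: 4·(+0.0) + 2·(+20.4) = +40.8
ΔH_rxn = (-1603.0) − (+40.8) = -1643.8 kJ/mol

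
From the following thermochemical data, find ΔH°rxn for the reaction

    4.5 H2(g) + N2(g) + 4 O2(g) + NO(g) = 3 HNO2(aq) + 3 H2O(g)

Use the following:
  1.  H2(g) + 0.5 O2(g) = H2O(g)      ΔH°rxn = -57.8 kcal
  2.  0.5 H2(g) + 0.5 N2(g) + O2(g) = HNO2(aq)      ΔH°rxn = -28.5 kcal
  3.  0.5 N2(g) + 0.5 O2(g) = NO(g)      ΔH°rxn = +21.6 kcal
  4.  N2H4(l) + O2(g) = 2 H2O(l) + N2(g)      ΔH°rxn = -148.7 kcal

eq. 1 × 3: (3)·(-57.8) = -173.4 kcal
eq. 2 × 3: (3)·(-28.5) = -85.5 kcal
eq. 3 reversed: -21.6 kcal
eq. 4: not needed.
Since enthalpy is a state function, ΔH°rxn = (-173.4) + (-85.5) + (-21.6) = -280.5 kcal

ΔH°rxn = -280.5 kcal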